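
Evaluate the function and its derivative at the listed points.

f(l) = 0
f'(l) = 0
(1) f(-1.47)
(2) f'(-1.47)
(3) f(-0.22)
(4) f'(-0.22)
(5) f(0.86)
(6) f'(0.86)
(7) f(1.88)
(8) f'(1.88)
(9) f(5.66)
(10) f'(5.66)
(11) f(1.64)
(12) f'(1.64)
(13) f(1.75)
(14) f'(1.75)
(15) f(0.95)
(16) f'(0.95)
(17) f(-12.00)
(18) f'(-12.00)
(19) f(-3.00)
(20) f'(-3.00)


(1) = 0.00
(2) = 0.00
(3) = 0.00
(4) = 0.00
(5) = 0.00
(6) = 0.00
(7) = 0.00
(8) = 0.00
(9) = 0.00
(10) = 0.00
(11) = 0.00
(12) = 0.00
(13) = 0.00
(14) = 0.00
(15) = 0.00
(16) = 0.00
(17) = 0.00
(18) = 0.00
(19) = 0.00
(20) = 0.00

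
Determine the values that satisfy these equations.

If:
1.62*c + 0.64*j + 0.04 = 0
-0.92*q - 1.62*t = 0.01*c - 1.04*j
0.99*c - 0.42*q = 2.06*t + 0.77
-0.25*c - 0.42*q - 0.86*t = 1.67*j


Then:
c = -0.04
j = 0.04
q = 1.15
t = -0.63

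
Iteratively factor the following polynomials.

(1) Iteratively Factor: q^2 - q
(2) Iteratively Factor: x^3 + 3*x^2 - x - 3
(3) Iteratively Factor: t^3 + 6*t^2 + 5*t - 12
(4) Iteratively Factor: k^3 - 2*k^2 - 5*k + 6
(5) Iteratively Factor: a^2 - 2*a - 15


(1) = (q - 1)*(q)
(2) = (x - 1)*(x^2 + 4*x + 3) = (x - 1)*(x + 1)*(x + 3)
(3) = (t + 3)*(t^2 + 3*t - 4) = (t - 1)*(t + 3)*(t + 4)
(4) = (k + 2)*(k^2 - 4*k + 3) = (k - 1)*(k + 2)*(k - 3)
(5) = (a + 3)*(a - 5)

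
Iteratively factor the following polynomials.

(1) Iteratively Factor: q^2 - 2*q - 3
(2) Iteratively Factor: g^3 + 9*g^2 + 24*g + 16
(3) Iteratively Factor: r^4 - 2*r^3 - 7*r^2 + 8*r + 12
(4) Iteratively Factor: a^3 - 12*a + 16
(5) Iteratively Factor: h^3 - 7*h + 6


(1) = (q + 1)*(q - 3)
(2) = (g + 4)*(g^2 + 5*g + 4) = (g + 4)^2*(g + 1)
(3) = (r - 2)*(r^3 - 7*r - 6) = (r - 2)*(r + 1)*(r^2 - r - 6) = (r - 2)*(r + 1)*(r + 2)*(r - 3)
(4) = (a + 4)*(a^2 - 4*a + 4) = (a - 2)*(a + 4)*(a - 2)
(5) = (h + 3)*(h^2 - 3*h + 2) = (h - 2)*(h + 3)*(h - 1)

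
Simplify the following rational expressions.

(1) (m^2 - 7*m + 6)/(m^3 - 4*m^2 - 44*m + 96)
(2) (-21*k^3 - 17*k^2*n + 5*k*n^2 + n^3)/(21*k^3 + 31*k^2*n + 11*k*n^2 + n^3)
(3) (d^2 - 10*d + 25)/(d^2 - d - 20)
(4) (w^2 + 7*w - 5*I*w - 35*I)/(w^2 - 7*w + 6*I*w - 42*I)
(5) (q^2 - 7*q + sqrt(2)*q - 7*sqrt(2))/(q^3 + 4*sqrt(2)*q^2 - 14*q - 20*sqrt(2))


(1) = (m^2 - 7*m + 6)/(m^3 - 4*m^2 - 44*m + 96)
(2) = (-3*k + n)/(3*k + n)
(3) = (d - 5)/(d + 4)
(4) = (w^2 + w*(7 - 5*I) - 35*I)/(w^2 + w*(-7 + 6*I) - 42*I)
(5) = (q - 7)/(q^2 + 3*sqrt(2)*q - 20)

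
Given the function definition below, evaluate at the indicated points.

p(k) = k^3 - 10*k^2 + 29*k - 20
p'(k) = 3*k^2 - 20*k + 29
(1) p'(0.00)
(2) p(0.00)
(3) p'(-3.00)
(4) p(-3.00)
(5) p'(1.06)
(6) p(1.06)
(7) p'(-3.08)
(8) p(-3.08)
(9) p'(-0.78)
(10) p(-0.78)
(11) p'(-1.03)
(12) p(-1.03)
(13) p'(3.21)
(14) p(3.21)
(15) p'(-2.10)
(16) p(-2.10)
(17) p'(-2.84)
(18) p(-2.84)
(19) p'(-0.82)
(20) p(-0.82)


(1) = 29.00
(2) = -20.00
(3) = 116.00
(4) = -224.00
(5) = 11.17
(6) = 0.70
(7) = 119.06
(8) = -233.40
(9) = 46.43
(10) = -49.18
(11) = 52.78
(12) = -61.57
(13) = -4.29
(14) = 3.13
(15) = 84.23
(16) = -134.26
(17) = 110.00
(18) = -205.92
(19) = 47.42
(20) = -51.06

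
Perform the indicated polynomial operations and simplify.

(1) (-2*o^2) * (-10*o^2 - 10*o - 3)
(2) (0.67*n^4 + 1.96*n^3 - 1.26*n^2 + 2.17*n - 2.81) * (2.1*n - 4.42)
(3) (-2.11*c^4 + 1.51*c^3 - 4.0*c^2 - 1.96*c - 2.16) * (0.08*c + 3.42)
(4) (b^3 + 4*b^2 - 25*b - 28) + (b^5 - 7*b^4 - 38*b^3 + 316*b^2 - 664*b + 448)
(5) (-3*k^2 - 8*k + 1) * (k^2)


(1) = 20*o^4 + 20*o^3 + 6*o^2
(2) = 1.407*n^5 + 1.1546*n^4 - 11.3092*n^3 + 10.1262*n^2 - 15.4924*n + 12.4202
(3) = -0.1688*c^5 - 7.0954*c^4 + 4.8442*c^3 - 13.8368*c^2 - 6.876*c - 7.3872
(4) = b^5 - 7*b^4 - 37*b^3 + 320*b^2 - 689*b + 420
(5) = -3*k^4 - 8*k^3 + k^2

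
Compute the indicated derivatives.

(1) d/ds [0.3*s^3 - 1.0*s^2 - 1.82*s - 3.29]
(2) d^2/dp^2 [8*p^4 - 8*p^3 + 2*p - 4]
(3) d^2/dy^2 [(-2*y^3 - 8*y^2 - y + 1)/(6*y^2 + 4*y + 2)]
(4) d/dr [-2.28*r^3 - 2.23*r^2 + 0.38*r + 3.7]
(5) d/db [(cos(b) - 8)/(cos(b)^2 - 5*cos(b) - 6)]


(1) = 0.9*s^2 - 2.0*s - 1.82
(2) = 48*p*(2*p - 1)
(3) = (37*y^3 + 87*y^2 + 21*y - 5)/(27*y^6 + 54*y^5 + 63*y^4 + 44*y^3 + 21*y^2 + 6*y + 1)
(4) = -6.84*r^2 - 4.46*r + 0.38
(5) = (cos(b)^2 - 16*cos(b) + 46)*sin(b)/(sin(b)^2 + 5*cos(b) + 5)^2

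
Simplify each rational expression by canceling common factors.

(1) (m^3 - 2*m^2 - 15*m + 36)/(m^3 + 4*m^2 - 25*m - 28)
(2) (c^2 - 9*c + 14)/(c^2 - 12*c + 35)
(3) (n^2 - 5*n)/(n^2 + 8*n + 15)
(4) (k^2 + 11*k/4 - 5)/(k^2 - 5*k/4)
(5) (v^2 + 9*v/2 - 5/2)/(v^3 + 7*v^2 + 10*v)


(1) = (m^3 - 2*m^2 - 15*m + 36)/(m^3 + 4*m^2 - 25*m - 28)
(2) = (c - 2)/(c - 5)
(3) = (n^2 - 5*n)/(n^2 + 8*n + 15)
(4) = (k + 4)/k
(5) = (2*v - 1)/(2*v^2 + 4*v)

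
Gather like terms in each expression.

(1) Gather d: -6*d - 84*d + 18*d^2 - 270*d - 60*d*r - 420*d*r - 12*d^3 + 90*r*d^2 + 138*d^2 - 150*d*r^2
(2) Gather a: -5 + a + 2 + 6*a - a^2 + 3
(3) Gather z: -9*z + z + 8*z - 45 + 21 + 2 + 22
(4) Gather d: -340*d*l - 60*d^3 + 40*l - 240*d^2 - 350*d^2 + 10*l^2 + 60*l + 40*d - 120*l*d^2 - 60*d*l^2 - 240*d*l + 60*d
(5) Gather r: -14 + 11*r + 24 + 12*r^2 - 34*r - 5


(1) = -12*d^3 + d^2*(90*r + 156) + d*(-150*r^2 - 480*r - 360)
(2) = -a^2 + 7*a
(3) = 0
(4) = -60*d^3 + d^2*(-120*l - 590) + d*(-60*l^2 - 580*l + 100) + 10*l^2 + 100*l
(5) = 12*r^2 - 23*r + 5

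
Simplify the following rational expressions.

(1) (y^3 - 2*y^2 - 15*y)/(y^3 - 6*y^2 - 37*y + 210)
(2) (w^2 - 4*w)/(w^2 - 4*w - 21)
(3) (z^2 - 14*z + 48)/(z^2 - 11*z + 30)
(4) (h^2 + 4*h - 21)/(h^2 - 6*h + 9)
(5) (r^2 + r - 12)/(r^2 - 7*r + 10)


(1) = (y^2 + 3*y)/(y^2 - y - 42)
(2) = (w^2 - 4*w)/(w^2 - 4*w - 21)
(3) = (z - 8)/(z - 5)
(4) = (h + 7)/(h - 3)
(5) = (r^2 + r - 12)/(r^2 - 7*r + 10)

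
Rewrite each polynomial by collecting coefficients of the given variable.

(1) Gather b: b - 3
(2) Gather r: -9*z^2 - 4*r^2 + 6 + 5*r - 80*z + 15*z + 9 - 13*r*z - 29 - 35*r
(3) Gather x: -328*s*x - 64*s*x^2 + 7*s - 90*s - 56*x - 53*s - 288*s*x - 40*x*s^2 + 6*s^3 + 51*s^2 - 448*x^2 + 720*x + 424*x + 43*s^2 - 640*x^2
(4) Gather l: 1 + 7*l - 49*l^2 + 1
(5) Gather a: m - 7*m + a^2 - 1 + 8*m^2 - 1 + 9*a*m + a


(1) = b - 3
(2) = -4*r^2 + r*(-13*z - 30) - 9*z^2 - 65*z - 14
(3) = 6*s^3 + 94*s^2 - 136*s + x^2*(-64*s - 1088) + x*(-40*s^2 - 616*s + 1088)
(4) = -49*l^2 + 7*l + 2
(5) = a^2 + a*(9*m + 1) + 8*m^2 - 6*m - 2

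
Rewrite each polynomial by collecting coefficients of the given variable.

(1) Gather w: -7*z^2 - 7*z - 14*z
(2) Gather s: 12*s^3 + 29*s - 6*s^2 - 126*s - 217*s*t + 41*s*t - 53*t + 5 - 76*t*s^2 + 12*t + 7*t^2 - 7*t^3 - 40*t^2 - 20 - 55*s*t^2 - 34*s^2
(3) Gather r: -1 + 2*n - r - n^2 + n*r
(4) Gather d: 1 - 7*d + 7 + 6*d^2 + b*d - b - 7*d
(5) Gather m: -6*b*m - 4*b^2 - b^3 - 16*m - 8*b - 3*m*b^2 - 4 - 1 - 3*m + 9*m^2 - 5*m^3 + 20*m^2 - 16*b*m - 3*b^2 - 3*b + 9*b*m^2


(1) = -7*z^2 - 21*z
(2) = 12*s^3 + s^2*(-76*t - 40) + s*(-55*t^2 - 176*t - 97) - 7*t^3 - 33*t^2 - 41*t - 15
(3) = -n^2 + 2*n + r*(n - 1) - 1
(4) = -b + 6*d^2 + d*(b - 14) + 8
(5) = -b^3 - 7*b^2 - 11*b - 5*m^3 + m^2*(9*b + 29) + m*(-3*b^2 - 22*b - 19) - 5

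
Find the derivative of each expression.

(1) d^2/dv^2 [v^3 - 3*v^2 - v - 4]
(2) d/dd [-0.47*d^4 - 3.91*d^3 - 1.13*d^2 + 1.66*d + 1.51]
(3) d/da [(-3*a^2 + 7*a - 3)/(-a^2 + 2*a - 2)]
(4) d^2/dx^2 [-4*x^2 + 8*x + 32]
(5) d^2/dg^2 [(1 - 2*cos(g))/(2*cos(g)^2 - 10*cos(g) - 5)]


(1) = 6*v - 6
(2) = -1.88*d^3 - 11.73*d^2 - 2.26*d + 1.66
(3) = (a^2 + 6*a - 8)/(a^4 - 4*a^3 + 8*a^2 - 8*a + 4)
(4) = -8
(5) = 2*(-36*sin(g)^4*cos(g) - 12*sin(g)^4 - 84*sin(g)^2 + 21*cos(g)/2 - 57*cos(3*g)/2 + 2*cos(5*g) - 114)/(2*sin(g)^2 + 10*cos(g) + 3)^3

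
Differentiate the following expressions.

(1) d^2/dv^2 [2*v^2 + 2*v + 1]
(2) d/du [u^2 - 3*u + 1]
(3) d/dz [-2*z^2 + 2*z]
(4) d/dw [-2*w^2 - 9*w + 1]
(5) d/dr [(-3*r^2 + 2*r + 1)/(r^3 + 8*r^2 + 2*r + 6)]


(1) = 4
(2) = 2*u - 3
(3) = 2 - 4*z
(4) = -4*w - 9
(5) = (3*r^4 - 4*r^3 - 25*r^2 - 52*r + 10)/(r^6 + 16*r^5 + 68*r^4 + 44*r^3 + 100*r^2 + 24*r + 36)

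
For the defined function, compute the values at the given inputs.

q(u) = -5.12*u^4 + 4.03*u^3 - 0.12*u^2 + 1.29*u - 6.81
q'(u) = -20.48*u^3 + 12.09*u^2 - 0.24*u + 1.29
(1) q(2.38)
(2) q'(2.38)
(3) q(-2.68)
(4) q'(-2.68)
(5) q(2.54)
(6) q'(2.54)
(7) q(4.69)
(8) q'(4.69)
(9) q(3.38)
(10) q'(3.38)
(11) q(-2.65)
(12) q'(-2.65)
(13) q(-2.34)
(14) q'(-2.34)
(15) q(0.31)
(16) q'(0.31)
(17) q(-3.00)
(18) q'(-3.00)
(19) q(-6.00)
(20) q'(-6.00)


(1) = -114.37
(2) = -206.90
(3) = -352.83
(4) = 482.98
(5) = -151.38
(6) = -256.93
(7) = -2064.86
(8) = -1846.65
(9) = -516.45
(10) = -652.22
(11) = -338.56
(12) = 467.95
(13) = -215.63
(14) = 330.46
(15) = -6.35
(16) = 1.77
(17) = -535.29
(18) = 663.78
(19) = -7524.87
(20) = 4861.65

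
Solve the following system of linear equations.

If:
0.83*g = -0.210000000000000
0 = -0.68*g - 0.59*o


Then:
g = -0.25
o = 0.29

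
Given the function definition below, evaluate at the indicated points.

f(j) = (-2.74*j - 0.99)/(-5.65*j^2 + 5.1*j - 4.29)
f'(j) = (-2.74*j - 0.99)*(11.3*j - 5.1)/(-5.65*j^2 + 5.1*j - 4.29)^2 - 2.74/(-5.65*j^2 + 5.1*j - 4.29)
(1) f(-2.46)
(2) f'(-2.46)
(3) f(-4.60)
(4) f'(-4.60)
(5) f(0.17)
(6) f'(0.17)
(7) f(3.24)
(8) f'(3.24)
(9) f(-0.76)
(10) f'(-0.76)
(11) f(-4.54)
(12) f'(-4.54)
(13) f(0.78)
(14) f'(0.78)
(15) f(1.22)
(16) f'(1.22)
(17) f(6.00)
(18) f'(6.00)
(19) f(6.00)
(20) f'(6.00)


(1) = -0.11
(2) = -0.02
(3) = -0.08
(4) = -0.01
(5) = 0.41
(6) = 1.12
(7) = 0.21
(8) = -0.08
(9) = -0.10
(10) = 0.13
(11) = -0.08
(12) = -0.01
(13) = 0.83
(14) = -0.10
(15) = 0.67
(16) = -0.47
(17) = 0.10
(18) = -0.02
(19) = 0.10
(20) = -0.02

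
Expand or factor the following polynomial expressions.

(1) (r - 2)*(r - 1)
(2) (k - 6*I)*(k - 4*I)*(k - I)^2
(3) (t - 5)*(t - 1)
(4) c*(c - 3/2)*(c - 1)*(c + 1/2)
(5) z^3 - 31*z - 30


(1) = r^2 - 3*r + 2
(2) = k^4 - 12*I*k^3 - 45*k^2 + 58*I*k + 24
(3) = t^2 - 6*t + 5
(4) = c^4 - 2*c^3 + c^2/4 + 3*c/4
(5) = (z - 6)*(z + 1)*(z + 5)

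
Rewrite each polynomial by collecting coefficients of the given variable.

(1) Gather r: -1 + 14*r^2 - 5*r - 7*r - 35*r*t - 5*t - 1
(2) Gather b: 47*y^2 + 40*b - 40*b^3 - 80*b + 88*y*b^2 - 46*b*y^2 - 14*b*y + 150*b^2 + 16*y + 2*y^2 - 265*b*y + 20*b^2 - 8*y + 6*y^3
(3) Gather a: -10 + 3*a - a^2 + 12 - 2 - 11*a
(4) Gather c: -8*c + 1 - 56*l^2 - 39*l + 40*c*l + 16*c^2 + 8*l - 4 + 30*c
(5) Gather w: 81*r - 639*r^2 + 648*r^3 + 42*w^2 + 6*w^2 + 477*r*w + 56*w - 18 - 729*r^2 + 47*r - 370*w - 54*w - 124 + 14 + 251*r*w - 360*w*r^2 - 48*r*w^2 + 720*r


(1) = 14*r^2 + r*(-35*t - 12) - 5*t - 2
(2) = -40*b^3 + b^2*(88*y + 170) + b*(-46*y^2 - 279*y - 40) + 6*y^3 + 49*y^2 + 8*y
(3) = -a^2 - 8*a
(4) = 16*c^2 + c*(40*l + 22) - 56*l^2 - 31*l - 3
(5) = 648*r^3 - 1368*r^2 + 848*r + w^2*(48 - 48*r) + w*(-360*r^2 + 728*r - 368) - 128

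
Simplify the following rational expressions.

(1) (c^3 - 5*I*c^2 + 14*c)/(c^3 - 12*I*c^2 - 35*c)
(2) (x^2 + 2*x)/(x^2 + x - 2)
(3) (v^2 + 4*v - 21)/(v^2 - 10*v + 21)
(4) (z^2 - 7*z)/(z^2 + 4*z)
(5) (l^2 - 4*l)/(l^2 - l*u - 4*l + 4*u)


(1) = (c + 2*I)/(c - 5*I)
(2) = x/(x - 1)
(3) = (v + 7)/(v - 7)
(4) = (z - 7)/(z + 4)
(5) = -l/(-l + u)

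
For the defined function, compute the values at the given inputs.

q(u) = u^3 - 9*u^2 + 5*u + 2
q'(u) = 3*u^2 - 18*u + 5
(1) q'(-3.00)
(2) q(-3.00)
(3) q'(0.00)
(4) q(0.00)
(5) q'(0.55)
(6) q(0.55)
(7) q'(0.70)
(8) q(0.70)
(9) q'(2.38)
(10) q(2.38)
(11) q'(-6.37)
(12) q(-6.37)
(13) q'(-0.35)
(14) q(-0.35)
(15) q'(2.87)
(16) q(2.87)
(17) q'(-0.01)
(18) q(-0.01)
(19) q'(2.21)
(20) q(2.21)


(1) = 86.00
(2) = -121.00
(3) = 5.00
(4) = 2.00
(5) = -3.99
(6) = 2.19
(7) = -6.13
(8) = 1.43
(9) = -20.85
(10) = -23.60
(11) = 241.39
(12) = -653.52
(13) = 11.67
(14) = -0.90
(15) = -21.95
(16) = -34.14
(17) = 5.18
(18) = 1.95
(19) = -20.13
(20) = -20.11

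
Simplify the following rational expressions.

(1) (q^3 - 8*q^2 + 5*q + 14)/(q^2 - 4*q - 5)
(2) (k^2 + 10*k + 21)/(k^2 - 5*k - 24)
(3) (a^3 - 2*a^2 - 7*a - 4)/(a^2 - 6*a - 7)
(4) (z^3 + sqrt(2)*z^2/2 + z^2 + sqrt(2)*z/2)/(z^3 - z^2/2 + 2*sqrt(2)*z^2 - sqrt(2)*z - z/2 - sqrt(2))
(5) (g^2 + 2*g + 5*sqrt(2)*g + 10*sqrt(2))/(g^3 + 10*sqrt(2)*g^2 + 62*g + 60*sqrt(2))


(1) = (q^2 - 9*q + 14)/(q - 5)
(2) = (k + 7)/(k - 8)
(3) = (a^2 - 3*a - 4)/(a - 7)
(4) = (4*z^3 + z^2*(2*sqrt(2) + 4) + 2*sqrt(2)*z)/(4*z^3 + z^2*(-2 + 8*sqrt(2)) + z*(-4*sqrt(2) - 2) - 4*sqrt(2))
(5) = (g + 2)/(g^2 + 5*sqrt(2)*g + 12)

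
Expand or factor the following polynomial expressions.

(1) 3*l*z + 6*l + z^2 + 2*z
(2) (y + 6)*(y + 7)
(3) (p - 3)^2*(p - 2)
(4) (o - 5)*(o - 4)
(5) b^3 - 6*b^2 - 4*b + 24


(1) = (3*l + z)*(z + 2)
(2) = y^2 + 13*y + 42
(3) = p^3 - 8*p^2 + 21*p - 18
(4) = o^2 - 9*o + 20
(5) = (b - 6)*(b - 2)*(b + 2)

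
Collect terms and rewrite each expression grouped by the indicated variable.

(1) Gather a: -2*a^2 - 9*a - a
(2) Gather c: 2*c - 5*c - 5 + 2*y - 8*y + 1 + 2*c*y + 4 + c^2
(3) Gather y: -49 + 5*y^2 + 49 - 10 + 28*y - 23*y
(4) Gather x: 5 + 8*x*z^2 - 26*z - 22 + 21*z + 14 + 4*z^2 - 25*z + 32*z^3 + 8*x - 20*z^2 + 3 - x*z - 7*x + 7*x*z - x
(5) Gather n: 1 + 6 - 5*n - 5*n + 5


(1) = -2*a^2 - 10*a
(2) = c^2 + c*(2*y - 3) - 6*y
(3) = 5*y^2 + 5*y - 10
(4) = x*(8*z^2 + 6*z) + 32*z^3 - 16*z^2 - 30*z
(5) = 12 - 10*n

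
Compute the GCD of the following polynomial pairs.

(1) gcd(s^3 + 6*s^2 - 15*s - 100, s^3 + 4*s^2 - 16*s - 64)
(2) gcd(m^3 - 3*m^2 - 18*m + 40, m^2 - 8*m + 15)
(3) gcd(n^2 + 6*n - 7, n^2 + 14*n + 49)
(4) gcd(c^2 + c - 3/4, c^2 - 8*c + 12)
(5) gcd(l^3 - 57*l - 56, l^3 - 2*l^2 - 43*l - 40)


(1) = gcd((s - 4)*(s + 5)^2, (s - 4)*(s + 4)^2) = s - 4
(2) = m - 5
(3) = gcd((n - 1)*(n + 7), (n + 7)^2) = n + 7
(4) = gcd((c - 1/2)*(c + 3/2), (c - 6)*(c - 2)) = 1
(5) = gcd((l - 8)*(l + 1)*(l + 7), (l - 8)*(l + 1)*(l + 5)) = l^2 - 7*l - 8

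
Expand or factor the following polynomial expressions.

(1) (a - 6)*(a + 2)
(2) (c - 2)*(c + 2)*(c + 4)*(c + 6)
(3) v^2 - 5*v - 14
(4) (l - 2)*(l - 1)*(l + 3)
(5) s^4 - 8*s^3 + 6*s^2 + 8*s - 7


(1) = a^2 - 4*a - 12
(2) = c^4 + 10*c^3 + 20*c^2 - 40*c - 96
(3) = (v - 7)*(v + 2)
(4) = l^3 - 7*l + 6
(5) = (s - 7)*(s - 1)^2*(s + 1)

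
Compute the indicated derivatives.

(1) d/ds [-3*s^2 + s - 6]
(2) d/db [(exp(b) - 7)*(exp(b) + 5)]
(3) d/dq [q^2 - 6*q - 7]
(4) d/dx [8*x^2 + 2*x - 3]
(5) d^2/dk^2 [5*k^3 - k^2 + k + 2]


(1) = 1 - 6*s
(2) = 2*(exp(b) - 1)*exp(b)
(3) = 2*q - 6
(4) = 16*x + 2
(5) = 30*k - 2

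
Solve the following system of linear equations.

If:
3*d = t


Then:
d = t/3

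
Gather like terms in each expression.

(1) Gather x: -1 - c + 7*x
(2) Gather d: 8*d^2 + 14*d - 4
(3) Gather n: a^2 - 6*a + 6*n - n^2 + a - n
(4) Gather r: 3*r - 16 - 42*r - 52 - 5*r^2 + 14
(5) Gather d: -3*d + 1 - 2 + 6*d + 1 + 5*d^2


(1) = -c + 7*x - 1
(2) = 8*d^2 + 14*d - 4
(3) = a^2 - 5*a - n^2 + 5*n
(4) = -5*r^2 - 39*r - 54
(5) = 5*d^2 + 3*d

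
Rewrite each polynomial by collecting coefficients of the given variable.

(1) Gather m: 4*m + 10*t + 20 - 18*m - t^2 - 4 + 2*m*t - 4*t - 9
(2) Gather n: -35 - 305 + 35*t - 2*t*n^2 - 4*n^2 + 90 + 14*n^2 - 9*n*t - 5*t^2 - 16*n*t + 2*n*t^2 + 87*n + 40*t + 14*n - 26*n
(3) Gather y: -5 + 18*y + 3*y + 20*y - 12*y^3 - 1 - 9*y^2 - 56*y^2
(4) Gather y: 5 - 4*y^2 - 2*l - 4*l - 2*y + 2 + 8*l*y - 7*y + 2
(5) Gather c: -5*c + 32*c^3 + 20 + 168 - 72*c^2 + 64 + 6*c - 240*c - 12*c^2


(1) = m*(2*t - 14) - t^2 + 6*t + 7
(2) = n^2*(10 - 2*t) + n*(2*t^2 - 25*t + 75) - 5*t^2 + 75*t - 250
(3) = -12*y^3 - 65*y^2 + 41*y - 6
(4) = -6*l - 4*y^2 + y*(8*l - 9) + 9
(5) = 32*c^3 - 84*c^2 - 239*c + 252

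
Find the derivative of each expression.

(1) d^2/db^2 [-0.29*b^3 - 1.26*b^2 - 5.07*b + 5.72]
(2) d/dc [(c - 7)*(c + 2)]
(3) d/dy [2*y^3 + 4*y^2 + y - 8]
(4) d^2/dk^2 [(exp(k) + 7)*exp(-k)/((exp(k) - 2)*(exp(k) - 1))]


(1) = -1.74*b - 2.52
(2) = 2*c - 5
(3) = 6*y^2 + 8*y + 1
(4) = 2*(2*exp(5*k) + 27*exp(4*k) - 115*exp(3*k) + 143*exp(2*k) - 63*exp(k) + 14)*exp(-k)/(exp(6*k) - 9*exp(5*k) + 33*exp(4*k) - 63*exp(3*k) + 66*exp(2*k) - 36*exp(k) + 8)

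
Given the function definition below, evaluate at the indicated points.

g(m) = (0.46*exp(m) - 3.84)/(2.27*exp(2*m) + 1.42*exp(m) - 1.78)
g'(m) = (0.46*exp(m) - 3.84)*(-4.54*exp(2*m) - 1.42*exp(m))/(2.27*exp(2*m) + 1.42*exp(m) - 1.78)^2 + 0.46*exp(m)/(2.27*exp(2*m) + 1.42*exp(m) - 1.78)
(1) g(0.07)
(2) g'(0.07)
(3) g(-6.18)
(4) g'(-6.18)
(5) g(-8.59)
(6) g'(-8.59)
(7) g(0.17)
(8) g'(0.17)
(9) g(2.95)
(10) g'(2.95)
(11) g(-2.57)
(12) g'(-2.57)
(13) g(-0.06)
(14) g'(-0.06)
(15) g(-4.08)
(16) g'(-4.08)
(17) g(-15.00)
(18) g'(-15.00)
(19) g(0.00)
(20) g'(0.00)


(1) = -1.42
(2) = 4.28
(3) = 2.16
(4) = 0.00
(5) = 2.16
(6) = 0.00
(7) = -1.07
(8) = 2.95
(9) = 0.01
(10) = -0.00
(11) = 2.29
(12) = 0.17
(13) = -2.17
(14) = 7.68
(15) = 2.18
(16) = 0.03
(17) = 2.16
(18) = 0.00
(19) = -1.77
(20) = 5.76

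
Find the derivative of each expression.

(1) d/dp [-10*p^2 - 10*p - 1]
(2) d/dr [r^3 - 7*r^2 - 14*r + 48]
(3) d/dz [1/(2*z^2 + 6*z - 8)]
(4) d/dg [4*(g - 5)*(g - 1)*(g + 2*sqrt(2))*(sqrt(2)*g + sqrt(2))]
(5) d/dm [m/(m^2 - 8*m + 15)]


(1) = -20*p - 10
(2) = 3*r^2 - 14*r - 14
(3) = (-z - 3/2)/(z^2 + 3*z - 4)^2
(4) = 16*sqrt(2)*g^3 - 60*sqrt(2)*g^2 + 48*g^2 - 160*g - 8*sqrt(2)*g - 16 + 20*sqrt(2)
(5) = (15 - m^2)/(m^4 - 16*m^3 + 94*m^2 - 240*m + 225)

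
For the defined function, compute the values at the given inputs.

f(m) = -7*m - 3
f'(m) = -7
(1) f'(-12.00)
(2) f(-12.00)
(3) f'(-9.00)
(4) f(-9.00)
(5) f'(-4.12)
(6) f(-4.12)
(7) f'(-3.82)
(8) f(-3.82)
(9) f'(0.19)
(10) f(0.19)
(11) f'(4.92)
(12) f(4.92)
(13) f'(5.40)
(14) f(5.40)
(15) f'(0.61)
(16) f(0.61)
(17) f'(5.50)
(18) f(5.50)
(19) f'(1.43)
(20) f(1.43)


(1) = -7.00
(2) = 81.00
(3) = -7.00
(4) = 60.00
(5) = -7.00
(6) = 25.84
(7) = -7.00
(8) = 23.74
(9) = -7.00
(10) = -4.33
(11) = -7.00
(12) = -37.44
(13) = -7.00
(14) = -40.80
(15) = -7.00
(16) = -7.27
(17) = -7.00
(18) = -41.50
(19) = -7.00
(20) = -13.01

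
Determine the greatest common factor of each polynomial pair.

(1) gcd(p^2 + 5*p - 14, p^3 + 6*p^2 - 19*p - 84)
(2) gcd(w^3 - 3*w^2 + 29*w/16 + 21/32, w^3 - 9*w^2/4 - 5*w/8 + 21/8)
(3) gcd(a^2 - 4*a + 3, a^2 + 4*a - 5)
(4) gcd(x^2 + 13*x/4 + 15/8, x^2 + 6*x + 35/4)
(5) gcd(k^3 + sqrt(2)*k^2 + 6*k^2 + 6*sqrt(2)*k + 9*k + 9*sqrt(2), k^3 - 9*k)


(1) = gcd((p - 2)*(p + 7), (p - 4)*(p + 3)*(p + 7)) = p + 7
(2) = gcd((w - 7/4)*(w - 3/2)*(w + 1/4), (w - 7/4)*(w - 3/2)*(w + 1)) = w^2 - 13*w/4 + 21/8
(3) = gcd((a - 3)*(a - 1), (a - 1)*(a + 5)) = a - 1
(4) = gcd((x + 3/4)*(x + 5/2), (x + 5/2)*(x + 7/2)) = x + 5/2
(5) = k + 3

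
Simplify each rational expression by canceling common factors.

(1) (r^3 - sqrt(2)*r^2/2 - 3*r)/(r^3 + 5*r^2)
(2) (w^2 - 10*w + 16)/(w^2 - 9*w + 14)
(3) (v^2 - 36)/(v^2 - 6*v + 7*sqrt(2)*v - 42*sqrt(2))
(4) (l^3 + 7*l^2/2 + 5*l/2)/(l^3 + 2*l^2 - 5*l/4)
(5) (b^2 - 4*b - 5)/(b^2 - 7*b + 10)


(1) = (2*r^2 - sqrt(2)*r - 6)/(2*r^2 + 10*r)
(2) = (w - 8)/(w - 7)
(3) = (v + 6)/(v + 7*sqrt(2))
(4) = (2*l + 2)/(2*l - 1)
(5) = (b + 1)/(b - 2)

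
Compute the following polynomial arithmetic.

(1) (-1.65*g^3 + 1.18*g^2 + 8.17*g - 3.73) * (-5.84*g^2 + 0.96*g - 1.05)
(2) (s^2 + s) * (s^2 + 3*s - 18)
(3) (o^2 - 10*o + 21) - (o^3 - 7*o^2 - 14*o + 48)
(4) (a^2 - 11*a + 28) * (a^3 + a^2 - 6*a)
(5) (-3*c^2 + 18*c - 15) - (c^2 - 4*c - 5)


(1) = 9.636*g^5 - 8.4752*g^4 - 44.8475*g^3 + 28.3874*g^2 - 12.1593*g + 3.9165
(2) = s^4 + 4*s^3 - 15*s^2 - 18*s
(3) = -o^3 + 8*o^2 + 4*o - 27
(4) = a^5 - 10*a^4 + 11*a^3 + 94*a^2 - 168*a
(5) = -4*c^2 + 22*c - 10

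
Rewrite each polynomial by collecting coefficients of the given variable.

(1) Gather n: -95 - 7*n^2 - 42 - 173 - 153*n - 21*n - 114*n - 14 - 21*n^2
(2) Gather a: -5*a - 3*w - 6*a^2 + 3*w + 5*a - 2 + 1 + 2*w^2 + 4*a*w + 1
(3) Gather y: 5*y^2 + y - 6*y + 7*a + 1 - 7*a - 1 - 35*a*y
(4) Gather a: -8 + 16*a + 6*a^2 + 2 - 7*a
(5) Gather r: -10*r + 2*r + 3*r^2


(1) = -28*n^2 - 288*n - 324
(2) = -6*a^2 + 4*a*w + 2*w^2
(3) = 5*y^2 + y*(-35*a - 5)
(4) = 6*a^2 + 9*a - 6
(5) = 3*r^2 - 8*r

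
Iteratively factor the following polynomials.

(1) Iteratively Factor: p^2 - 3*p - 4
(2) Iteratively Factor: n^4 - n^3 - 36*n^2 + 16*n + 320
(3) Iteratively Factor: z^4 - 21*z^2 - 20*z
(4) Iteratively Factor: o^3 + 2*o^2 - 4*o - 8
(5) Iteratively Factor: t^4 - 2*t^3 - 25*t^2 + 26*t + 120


(1) = (p - 4)*(p + 1)
(2) = (n + 4)*(n^3 - 5*n^2 - 16*n + 80) = (n - 4)*(n + 4)*(n^2 - n - 20) = (n - 4)*(n + 4)^2*(n - 5)
(3) = (z - 5)*(z^3 + 5*z^2 + 4*z) = (z - 5)*(z + 1)*(z^2 + 4*z) = z*(z - 5)*(z + 1)*(z + 4)
(4) = (o + 2)*(o^2 - 4) = (o + 2)^2*(o - 2)
(5) = (t - 5)*(t^3 + 3*t^2 - 10*t - 24) = (t - 5)*(t - 3)*(t^2 + 6*t + 8) = (t - 5)*(t - 3)*(t + 4)*(t + 2)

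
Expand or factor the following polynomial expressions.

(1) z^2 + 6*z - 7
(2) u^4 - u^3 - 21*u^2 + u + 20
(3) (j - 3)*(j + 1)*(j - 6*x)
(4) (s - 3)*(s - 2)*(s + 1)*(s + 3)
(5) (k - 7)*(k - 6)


(1) = (z - 1)*(z + 7)
(2) = (u - 5)*(u - 1)*(u + 1)*(u + 4)
(3) = j^3 - 6*j^2*x - 2*j^2 + 12*j*x - 3*j + 18*x
(4) = s^4 - s^3 - 11*s^2 + 9*s + 18
(5) = k^2 - 13*k + 42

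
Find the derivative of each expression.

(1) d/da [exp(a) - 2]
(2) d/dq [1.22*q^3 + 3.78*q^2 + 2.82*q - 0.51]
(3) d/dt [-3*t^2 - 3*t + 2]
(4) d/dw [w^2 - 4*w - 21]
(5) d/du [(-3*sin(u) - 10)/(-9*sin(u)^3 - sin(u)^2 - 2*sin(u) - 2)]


(1) = exp(a)
(2) = 3.66*q^2 + 7.56*q + 2.82
(3) = -6*t - 3
(4) = 2*w - 4
(5) = -(54*sin(u)^3 + 273*sin(u)^2 + 20*sin(u) + 14)*cos(u)/(9*sin(u)^3 + sin(u)^2 + 2*sin(u) + 2)^2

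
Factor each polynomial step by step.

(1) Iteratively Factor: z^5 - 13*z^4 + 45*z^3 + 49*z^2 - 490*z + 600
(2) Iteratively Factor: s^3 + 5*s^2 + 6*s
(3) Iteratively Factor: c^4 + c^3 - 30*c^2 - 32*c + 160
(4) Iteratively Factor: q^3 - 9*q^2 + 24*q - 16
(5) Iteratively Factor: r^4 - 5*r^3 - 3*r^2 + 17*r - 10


(1) = (z + 3)*(z^4 - 16*z^3 + 93*z^2 - 230*z + 200) = (z - 2)*(z + 3)*(z^3 - 14*z^2 + 65*z - 100) = (z - 5)*(z - 2)*(z + 3)*(z^2 - 9*z + 20) = (z - 5)*(z - 4)*(z - 2)*(z + 3)*(z - 5)
(2) = (s + 3)*(s^2 + 2*s) = s*(s + 3)*(s + 2)
(3) = (c + 4)*(c^3 - 3*c^2 - 18*c + 40) = (c - 5)*(c + 4)*(c^2 + 2*c - 8) = (c - 5)*(c - 2)*(c + 4)*(c + 4)
(4) = (q - 4)*(q^2 - 5*q + 4) = (q - 4)^2*(q - 1)
(5) = (r - 5)*(r^3 - 3*r + 2) = (r - 5)*(r - 1)*(r^2 + r - 2) = (r - 5)*(r - 1)^2*(r + 2)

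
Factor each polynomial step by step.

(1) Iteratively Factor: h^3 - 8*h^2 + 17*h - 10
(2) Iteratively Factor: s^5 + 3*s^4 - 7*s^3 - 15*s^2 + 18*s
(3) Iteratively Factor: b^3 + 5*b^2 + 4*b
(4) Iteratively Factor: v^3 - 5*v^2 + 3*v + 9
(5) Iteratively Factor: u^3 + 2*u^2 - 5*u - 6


(1) = (h - 2)*(h^2 - 6*h + 5) = (h - 5)*(h - 2)*(h - 1)
(2) = (s + 3)*(s^4 - 7*s^2 + 6*s) = (s - 1)*(s + 3)*(s^3 + s^2 - 6*s) = (s - 2)*(s - 1)*(s + 3)*(s^2 + 3*s) = (s - 2)*(s - 1)*(s + 3)^2*(s)
(3) = (b + 4)*(b^2 + b) = b*(b + 4)*(b + 1)
(4) = (v + 1)*(v^2 - 6*v + 9) = (v - 3)*(v + 1)*(v - 3)
(5) = (u + 1)*(u^2 + u - 6) = (u - 2)*(u + 1)*(u + 3)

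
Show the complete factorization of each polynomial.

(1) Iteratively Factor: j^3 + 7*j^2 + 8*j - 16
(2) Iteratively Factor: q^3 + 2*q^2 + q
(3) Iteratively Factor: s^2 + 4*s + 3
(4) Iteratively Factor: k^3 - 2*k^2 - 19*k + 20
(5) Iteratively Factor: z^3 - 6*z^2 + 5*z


(1) = (j + 4)*(j^2 + 3*j - 4) = (j - 1)*(j + 4)*(j + 4)
(2) = (q)*(q^2 + 2*q + 1) = q*(q + 1)*(q + 1)
(3) = (s + 3)*(s + 1)
(4) = (k + 4)*(k^2 - 6*k + 5) = (k - 1)*(k + 4)*(k - 5)
(5) = (z)*(z^2 - 6*z + 5) = z*(z - 5)*(z - 1)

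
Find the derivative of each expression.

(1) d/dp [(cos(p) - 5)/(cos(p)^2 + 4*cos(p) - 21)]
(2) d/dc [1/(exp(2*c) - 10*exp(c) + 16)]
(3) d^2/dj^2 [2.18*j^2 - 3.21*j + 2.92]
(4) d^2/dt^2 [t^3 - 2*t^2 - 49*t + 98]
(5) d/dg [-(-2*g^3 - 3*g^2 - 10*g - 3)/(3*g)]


(1) = (cos(p)^2 - 10*cos(p) + 1)*sin(p)/(cos(p)^2 + 4*cos(p) - 21)^2
(2) = 2*(5 - exp(c))*exp(c)/(exp(2*c) - 10*exp(c) + 16)^2
(3) = 4.36000000000000
(4) = 6*t - 4
(5) = 4*g/3 + 1 - 1/g^2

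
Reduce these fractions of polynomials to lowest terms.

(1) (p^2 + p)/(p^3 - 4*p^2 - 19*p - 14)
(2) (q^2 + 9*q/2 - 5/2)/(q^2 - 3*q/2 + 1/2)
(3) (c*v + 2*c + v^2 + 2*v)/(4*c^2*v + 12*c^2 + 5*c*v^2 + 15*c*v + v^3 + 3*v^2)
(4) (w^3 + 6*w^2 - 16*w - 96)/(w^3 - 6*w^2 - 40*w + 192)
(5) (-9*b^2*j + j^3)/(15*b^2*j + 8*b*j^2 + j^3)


(1) = p/(p^2 - 5*p - 14)
(2) = (q + 5)/(q - 1)
(3) = (v + 2)/(4*c*v + 12*c + v^2 + 3*v)
(4) = (w + 4)/(w - 8)
(5) = (-3*b + j)/(5*b + j)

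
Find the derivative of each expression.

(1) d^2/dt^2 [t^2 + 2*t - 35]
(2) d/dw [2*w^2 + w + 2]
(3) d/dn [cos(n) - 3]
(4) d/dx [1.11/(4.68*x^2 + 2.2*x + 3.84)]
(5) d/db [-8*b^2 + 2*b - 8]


(1) = 2
(2) = 4*w + 1
(3) = -sin(n)
(4) = (-10.3896*x - 2.442)/(4.68*x^2 + 2.2*x + 3.84)^2
(5) = 2 - 16*b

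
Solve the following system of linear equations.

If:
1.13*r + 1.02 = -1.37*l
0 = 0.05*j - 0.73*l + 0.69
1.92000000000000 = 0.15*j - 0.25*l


Then:
j = 16.23
l = 2.06
r = -3.40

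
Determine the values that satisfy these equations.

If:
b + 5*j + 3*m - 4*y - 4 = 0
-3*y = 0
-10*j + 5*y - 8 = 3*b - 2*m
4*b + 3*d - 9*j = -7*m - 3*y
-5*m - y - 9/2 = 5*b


Then:
b = -116/45
d = 101/225
j = 139/450
m = 151/90
y = 0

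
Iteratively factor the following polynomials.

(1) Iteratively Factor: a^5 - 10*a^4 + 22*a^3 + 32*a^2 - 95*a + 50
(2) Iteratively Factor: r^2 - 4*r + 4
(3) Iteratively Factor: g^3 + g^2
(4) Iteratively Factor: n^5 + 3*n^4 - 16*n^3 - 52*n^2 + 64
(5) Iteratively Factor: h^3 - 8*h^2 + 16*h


(1) = (a - 1)*(a^4 - 9*a^3 + 13*a^2 + 45*a - 50) = (a - 5)*(a - 1)*(a^3 - 4*a^2 - 7*a + 10) = (a - 5)*(a - 1)^2*(a^2 - 3*a - 10) = (a - 5)*(a - 1)^2*(a + 2)*(a - 5)
(2) = (r - 2)*(r - 2)
(3) = (g)*(g^2 + g) = g^2*(g + 1)
(4) = (n + 4)*(n^4 - n^3 - 12*n^2 - 4*n + 16) = (n - 1)*(n + 4)*(n^3 - 12*n - 16) = (n - 1)*(n + 2)*(n + 4)*(n^2 - 2*n - 8) = (n - 1)*(n + 2)^2*(n + 4)*(n - 4)
(5) = (h - 4)*(h^2 - 4*h) = (h - 4)^2*(h)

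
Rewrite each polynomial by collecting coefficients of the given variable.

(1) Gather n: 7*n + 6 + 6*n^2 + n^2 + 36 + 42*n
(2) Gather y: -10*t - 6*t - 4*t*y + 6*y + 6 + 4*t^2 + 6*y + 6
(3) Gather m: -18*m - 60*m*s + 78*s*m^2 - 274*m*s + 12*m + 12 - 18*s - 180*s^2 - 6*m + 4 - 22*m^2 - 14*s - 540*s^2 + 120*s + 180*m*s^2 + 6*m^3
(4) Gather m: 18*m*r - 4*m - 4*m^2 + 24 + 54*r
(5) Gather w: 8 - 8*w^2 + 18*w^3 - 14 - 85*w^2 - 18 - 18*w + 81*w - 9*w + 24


(1) = 7*n^2 + 49*n + 42
(2) = 4*t^2 - 16*t + y*(12 - 4*t) + 12
(3) = 6*m^3 + m^2*(78*s - 22) + m*(180*s^2 - 334*s - 12) - 720*s^2 + 88*s + 16
(4) = -4*m^2 + m*(18*r - 4) + 54*r + 24
(5) = 18*w^3 - 93*w^2 + 54*w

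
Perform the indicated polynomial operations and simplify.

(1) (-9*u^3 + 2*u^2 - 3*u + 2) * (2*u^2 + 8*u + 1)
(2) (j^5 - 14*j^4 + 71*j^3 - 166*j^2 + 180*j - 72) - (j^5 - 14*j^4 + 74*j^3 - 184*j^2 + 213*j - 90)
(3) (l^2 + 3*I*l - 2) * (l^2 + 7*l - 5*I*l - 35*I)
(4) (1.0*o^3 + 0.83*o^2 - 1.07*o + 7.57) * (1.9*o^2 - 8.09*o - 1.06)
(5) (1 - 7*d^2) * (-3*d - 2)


(1) = -18*u^5 - 68*u^4 + u^3 - 18*u^2 + 13*u + 2
(2) = -3*j^3 + 18*j^2 - 33*j + 18
(3) = l^4 + 7*l^3 - 2*I*l^3 + 13*l^2 - 14*I*l^2 + 91*l + 10*I*l + 70*I
(4) = 1.9*o^5 - 6.513*o^4 - 9.8077*o^3 + 22.1595*o^2 - 60.1071*o - 8.0242
(5) = 21*d^3 + 14*d^2 - 3*d - 2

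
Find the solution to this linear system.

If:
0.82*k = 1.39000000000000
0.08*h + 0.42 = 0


Then:
h = -5.25
k = 1.70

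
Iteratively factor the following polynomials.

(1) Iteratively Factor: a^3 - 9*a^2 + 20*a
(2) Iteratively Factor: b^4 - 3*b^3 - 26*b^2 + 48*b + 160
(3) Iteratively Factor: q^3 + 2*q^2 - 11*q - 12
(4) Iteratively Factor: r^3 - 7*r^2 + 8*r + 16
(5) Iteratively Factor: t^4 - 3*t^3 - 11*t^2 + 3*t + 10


(1) = (a - 4)*(a^2 - 5*a) = (a - 5)*(a - 4)*(a)
(2) = (b + 2)*(b^3 - 5*b^2 - 16*b + 80) = (b + 2)*(b + 4)*(b^2 - 9*b + 20) = (b - 5)*(b + 2)*(b + 4)*(b - 4)
(3) = (q + 1)*(q^2 + q - 12) = (q + 1)*(q + 4)*(q - 3)
(4) = (r - 4)*(r^2 - 3*r - 4) = (r - 4)^2*(r + 1)
(5) = (t - 5)*(t^3 + 2*t^2 - t - 2) = (t - 5)*(t + 1)*(t^2 + t - 2) = (t - 5)*(t - 1)*(t + 1)*(t + 2)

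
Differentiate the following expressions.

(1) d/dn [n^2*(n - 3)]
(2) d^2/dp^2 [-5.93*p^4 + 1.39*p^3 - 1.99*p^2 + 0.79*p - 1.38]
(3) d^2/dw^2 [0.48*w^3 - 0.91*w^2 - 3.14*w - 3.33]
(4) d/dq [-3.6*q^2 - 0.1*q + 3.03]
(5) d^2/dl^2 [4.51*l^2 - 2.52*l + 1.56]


(1) = 3*n*(n - 2)
(2) = -71.16*p^2 + 8.34*p - 3.98
(3) = 2.88*w - 1.82
(4) = -7.2*q - 0.1
(5) = 9.02000000000000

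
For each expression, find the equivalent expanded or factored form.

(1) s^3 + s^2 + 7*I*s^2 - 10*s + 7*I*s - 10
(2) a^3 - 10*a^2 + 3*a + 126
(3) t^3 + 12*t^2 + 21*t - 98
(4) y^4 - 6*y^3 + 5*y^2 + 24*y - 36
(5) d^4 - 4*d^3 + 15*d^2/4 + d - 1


(1) = (s + 1)*(s + 2*I)*(s + 5*I)
(2) = (a - 7)*(a - 6)*(a + 3)
(3) = (t - 2)*(t + 7)^2
(4) = (y - 3)^2*(y - 2)*(y + 2)
(5) = (d - 2)^2*(d - 1/2)*(d + 1/2)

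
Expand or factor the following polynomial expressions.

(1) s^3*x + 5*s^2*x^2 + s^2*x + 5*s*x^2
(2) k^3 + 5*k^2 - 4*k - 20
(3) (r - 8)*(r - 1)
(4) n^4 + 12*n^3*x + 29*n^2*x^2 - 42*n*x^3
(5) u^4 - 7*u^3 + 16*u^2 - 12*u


(1) = s*(s + 5*x)*(s*x + x)
(2) = (k - 2)*(k + 2)*(k + 5)
(3) = r^2 - 9*r + 8
(4) = n*(n - x)*(n + 6*x)*(n + 7*x)
(5) = u*(u - 3)*(u - 2)^2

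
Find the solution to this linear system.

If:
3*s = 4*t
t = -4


Then:
s = -16/3
t = -4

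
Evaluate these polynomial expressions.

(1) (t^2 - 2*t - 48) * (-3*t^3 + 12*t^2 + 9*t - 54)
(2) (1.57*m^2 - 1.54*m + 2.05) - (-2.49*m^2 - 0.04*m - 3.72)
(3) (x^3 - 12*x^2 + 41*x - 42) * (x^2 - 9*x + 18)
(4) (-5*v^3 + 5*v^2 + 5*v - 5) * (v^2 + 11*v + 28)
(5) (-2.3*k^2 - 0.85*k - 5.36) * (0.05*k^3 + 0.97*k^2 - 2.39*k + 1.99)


(1) = -3*t^5 + 18*t^4 + 129*t^3 - 648*t^2 - 324*t + 2592
(2) = 4.06*m^2 - 1.5*m + 5.77
(3) = x^5 - 21*x^4 + 167*x^3 - 627*x^2 + 1116*x - 756
(4) = -5*v^5 - 50*v^4 - 80*v^3 + 190*v^2 + 85*v - 140
(5) = -0.115*k^5 - 2.2735*k^4 + 4.4045*k^3 - 7.7447*k^2 + 11.1189*k - 10.6664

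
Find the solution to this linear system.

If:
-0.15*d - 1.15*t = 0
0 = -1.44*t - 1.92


Then:
d = 10.22
t = -1.33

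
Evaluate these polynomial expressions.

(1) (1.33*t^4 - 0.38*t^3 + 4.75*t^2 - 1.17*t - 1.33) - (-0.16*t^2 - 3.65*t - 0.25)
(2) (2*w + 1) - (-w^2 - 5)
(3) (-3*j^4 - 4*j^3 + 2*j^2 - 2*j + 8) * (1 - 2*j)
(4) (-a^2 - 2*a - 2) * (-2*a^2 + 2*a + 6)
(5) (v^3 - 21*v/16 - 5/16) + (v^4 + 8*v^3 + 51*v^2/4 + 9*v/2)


(1) = 1.33*t^4 - 0.38*t^3 + 4.91*t^2 + 2.48*t - 1.08
(2) = w^2 + 2*w + 6
(3) = 6*j^5 + 5*j^4 - 8*j^3 + 6*j^2 - 18*j + 8
(4) = 2*a^4 + 2*a^3 - 6*a^2 - 16*a - 12
(5) = v^4 + 9*v^3 + 51*v^2/4 + 51*v/16 - 5/16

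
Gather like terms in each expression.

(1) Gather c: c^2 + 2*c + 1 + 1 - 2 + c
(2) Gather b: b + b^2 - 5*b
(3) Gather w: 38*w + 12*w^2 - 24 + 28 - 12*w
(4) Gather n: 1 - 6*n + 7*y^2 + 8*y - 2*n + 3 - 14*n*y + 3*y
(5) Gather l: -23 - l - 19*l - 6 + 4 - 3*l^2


(1) = c^2 + 3*c
(2) = b^2 - 4*b
(3) = 12*w^2 + 26*w + 4
(4) = n*(-14*y - 8) + 7*y^2 + 11*y + 4
(5) = -3*l^2 - 20*l - 25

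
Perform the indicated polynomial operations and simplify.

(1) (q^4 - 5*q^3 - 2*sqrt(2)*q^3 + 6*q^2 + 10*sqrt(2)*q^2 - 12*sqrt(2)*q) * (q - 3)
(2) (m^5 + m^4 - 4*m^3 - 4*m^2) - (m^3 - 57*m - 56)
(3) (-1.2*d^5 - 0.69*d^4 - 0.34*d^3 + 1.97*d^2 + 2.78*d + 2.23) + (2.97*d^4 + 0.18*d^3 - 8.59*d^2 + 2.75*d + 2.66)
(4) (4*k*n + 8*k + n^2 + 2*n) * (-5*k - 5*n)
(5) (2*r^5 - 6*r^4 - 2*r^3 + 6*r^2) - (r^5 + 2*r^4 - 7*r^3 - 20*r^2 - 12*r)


(1) = q^5 - 8*q^4 - 2*sqrt(2)*q^4 + 21*q^3 + 16*sqrt(2)*q^3 - 42*sqrt(2)*q^2 - 18*q^2 + 36*sqrt(2)*q
(2) = m^5 + m^4 - 5*m^3 - 4*m^2 + 57*m + 56
(3) = -1.2*d^5 + 2.28*d^4 - 0.16*d^3 - 6.62*d^2 + 5.53*d + 4.89
(4) = -20*k^2*n - 40*k^2 - 25*k*n^2 - 50*k*n - 5*n^3 - 10*n^2
(5) = r^5 - 8*r^4 + 5*r^3 + 26*r^2 + 12*r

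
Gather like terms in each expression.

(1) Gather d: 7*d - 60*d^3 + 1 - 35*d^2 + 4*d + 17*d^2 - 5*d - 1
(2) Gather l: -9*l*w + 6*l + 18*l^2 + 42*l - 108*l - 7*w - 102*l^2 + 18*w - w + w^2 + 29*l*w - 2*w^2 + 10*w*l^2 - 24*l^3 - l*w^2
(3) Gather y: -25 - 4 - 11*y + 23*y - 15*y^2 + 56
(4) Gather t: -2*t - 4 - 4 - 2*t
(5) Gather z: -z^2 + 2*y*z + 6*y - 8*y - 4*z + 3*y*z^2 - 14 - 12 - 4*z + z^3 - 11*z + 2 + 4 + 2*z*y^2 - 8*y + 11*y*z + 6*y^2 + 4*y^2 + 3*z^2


(1) = -60*d^3 - 18*d^2 + 6*d
(2) = -24*l^3 + l^2*(10*w - 84) + l*(-w^2 + 20*w - 60) - w^2 + 10*w
(3) = -15*y^2 + 12*y + 27
(4) = -4*t - 8
(5) = 10*y^2 - 10*y + z^3 + z^2*(3*y + 2) + z*(2*y^2 + 13*y - 19) - 20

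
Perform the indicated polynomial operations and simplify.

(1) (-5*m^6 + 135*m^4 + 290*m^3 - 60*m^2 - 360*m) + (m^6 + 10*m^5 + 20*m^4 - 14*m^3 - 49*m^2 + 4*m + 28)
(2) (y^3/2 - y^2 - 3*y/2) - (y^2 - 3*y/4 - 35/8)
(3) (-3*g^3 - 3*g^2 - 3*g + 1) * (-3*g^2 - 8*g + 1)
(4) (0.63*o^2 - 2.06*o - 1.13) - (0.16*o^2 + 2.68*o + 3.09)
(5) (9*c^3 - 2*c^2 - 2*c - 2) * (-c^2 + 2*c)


(1) = -4*m^6 + 10*m^5 + 155*m^4 + 276*m^3 - 109*m^2 - 356*m + 28
(2) = y^3/2 - 2*y^2 - 3*y/4 + 35/8
(3) = 9*g^5 + 33*g^4 + 30*g^3 + 18*g^2 - 11*g + 1
(4) = 0.47*o^2 - 4.74*o - 4.22
(5) = -9*c^5 + 20*c^4 - 2*c^3 - 2*c^2 - 4*c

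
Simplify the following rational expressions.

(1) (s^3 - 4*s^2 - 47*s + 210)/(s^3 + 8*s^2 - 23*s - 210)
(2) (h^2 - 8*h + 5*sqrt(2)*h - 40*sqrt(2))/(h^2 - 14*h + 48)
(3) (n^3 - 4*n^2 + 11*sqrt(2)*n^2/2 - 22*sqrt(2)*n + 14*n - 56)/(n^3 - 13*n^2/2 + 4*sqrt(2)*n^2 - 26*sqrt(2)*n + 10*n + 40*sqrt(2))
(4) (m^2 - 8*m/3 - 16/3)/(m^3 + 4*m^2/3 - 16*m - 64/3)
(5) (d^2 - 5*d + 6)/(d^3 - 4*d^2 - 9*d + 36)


(1) = (s - 6)/(s + 6)
(2) = (h + 5*sqrt(2))/(h - 6)
(3) = (4*n^2 + 22*sqrt(2)*n + 56)/(4*n^2 + n*(-10 + 16*sqrt(2)) - 40*sqrt(2))
(4) = 1/(m + 4)
(5) = (d - 2)/(d^2 - d - 12)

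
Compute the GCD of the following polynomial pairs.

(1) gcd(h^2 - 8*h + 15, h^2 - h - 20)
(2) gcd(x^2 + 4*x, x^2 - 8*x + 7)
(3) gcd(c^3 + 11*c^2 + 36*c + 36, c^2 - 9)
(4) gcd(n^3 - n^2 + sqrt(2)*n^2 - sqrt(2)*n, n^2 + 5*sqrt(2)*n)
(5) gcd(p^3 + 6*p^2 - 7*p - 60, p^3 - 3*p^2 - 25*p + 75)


(1) = h - 5
(2) = 1
(3) = c + 3
(4) = gcd(n*(n - 1)*(n + sqrt(2)), n*(n + 5*sqrt(2))) = n
(5) = p^2 + 2*p - 15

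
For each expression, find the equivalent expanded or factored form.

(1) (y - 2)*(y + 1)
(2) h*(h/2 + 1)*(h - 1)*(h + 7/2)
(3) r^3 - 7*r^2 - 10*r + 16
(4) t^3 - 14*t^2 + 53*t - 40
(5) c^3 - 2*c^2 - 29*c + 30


(1) = y^2 - y - 2
(2) = h^4/2 + 9*h^3/4 + 3*h^2/4 - 7*h/2
(3) = (r - 8)*(r - 1)*(r + 2)
(4) = (t - 8)*(t - 5)*(t - 1)
(5) = (c - 6)*(c - 1)*(c + 5)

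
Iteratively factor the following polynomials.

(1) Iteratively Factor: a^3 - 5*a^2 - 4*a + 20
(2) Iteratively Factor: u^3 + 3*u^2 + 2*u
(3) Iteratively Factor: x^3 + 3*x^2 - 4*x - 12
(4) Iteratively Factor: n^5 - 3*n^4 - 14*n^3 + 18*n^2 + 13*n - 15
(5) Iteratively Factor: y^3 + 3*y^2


(1) = (a + 2)*(a^2 - 7*a + 10) = (a - 2)*(a + 2)*(a - 5)
(2) = (u + 2)*(u^2 + u) = (u + 1)*(u + 2)*(u)
(3) = (x + 3)*(x^2 - 4) = (x + 2)*(x + 3)*(x - 2)
(4) = (n - 5)*(n^4 + 2*n^3 - 4*n^2 - 2*n + 3) = (n - 5)*(n - 1)*(n^3 + 3*n^2 - n - 3) = (n - 5)*(n - 1)*(n + 3)*(n^2 - 1) = (n - 5)*(n - 1)*(n + 1)*(n + 3)*(n - 1)
(5) = (y)*(y^2 + 3*y) = y^2*(y + 3)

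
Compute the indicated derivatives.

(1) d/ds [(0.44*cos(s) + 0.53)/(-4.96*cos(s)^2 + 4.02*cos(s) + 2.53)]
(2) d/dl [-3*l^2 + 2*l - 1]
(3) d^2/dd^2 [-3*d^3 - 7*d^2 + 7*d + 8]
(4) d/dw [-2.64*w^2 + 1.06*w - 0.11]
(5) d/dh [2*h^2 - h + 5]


(1) = (-2.1824*cos(s)^2 - 5.2576*cos(s) + 1.0174)*sin(s)/(24.6016*cos(s)^4 - 39.8784*cos(s)^3 - 8.9372*cos(s)^2 + 20.3412*cos(s) + 6.4009)
(2) = 2 - 6*l
(3) = -18*d - 14
(4) = 1.06 - 5.28*w
(5) = 4*h - 1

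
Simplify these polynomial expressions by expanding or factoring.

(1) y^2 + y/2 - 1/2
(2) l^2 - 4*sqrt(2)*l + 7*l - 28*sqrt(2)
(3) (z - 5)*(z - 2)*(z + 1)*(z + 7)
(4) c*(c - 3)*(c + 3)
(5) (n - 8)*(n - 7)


(1) = (y - 1/2)*(y + 1)
(2) = (l + 7)*(l - 4*sqrt(2))
(3) = z^4 + z^3 - 39*z^2 + 31*z + 70
(4) = c^3 - 9*c
(5) = n^2 - 15*n + 56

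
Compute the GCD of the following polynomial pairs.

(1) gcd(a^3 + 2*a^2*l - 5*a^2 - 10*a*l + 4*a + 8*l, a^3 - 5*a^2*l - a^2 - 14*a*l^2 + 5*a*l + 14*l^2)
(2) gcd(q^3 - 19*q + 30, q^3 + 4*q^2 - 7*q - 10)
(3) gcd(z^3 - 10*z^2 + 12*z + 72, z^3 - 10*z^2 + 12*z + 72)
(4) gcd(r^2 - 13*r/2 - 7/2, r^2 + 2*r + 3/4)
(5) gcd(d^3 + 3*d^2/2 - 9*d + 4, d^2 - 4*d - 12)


(1) = a^2 + 2*a*l - a - 2*l
(2) = gcd((q - 3)*(q - 2)*(q + 5), (q - 2)*(q + 1)*(q + 5)) = q^2 + 3*q - 10
(3) = gcd((z - 6)^2*(z + 2), (z - 6)^2*(z + 2)) = z^3 - 10*z^2 + 12*z + 72
(4) = gcd((r - 7)*(r + 1/2), (r + 1/2)*(r + 3/2)) = r + 1/2
(5) = gcd((d - 2)*(d - 1/2)*(d + 4), (d - 6)*(d + 2)) = 1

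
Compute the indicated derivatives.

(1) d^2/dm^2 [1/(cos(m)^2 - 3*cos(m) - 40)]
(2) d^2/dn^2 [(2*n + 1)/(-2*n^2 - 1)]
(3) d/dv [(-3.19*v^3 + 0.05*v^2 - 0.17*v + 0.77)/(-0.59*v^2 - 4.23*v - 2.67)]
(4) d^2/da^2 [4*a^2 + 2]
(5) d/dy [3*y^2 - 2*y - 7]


(1) = (4*sin(m)^4 - 171*sin(m)^2 - 435*cos(m)/4 - 9*cos(3*m)/4 + 69)/(sin(m)^2 + 3*cos(m) + 39)^3
(2) = 4*(-4*n^3 - 6*n^2 + 6*n + 1)/(8*n^6 + 12*n^4 + 6*n^2 + 1)
(3) = (1.8821*v^4 + 26.9874*v^3 + 25.2401*v^2 + 0.6416*v + 3.711)/(0.3481*v^4 + 4.9914*v^3 + 21.0435*v^2 + 22.5882*v + 7.1289)
(4) = 8
(5) = 6*y - 2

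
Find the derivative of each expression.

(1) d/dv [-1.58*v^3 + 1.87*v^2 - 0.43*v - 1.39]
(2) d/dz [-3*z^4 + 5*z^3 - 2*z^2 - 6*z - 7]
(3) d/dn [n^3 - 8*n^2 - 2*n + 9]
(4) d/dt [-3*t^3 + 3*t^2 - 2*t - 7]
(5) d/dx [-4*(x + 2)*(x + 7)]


(1) = -4.74*v^2 + 3.74*v - 0.43
(2) = -12*z^3 + 15*z^2 - 4*z - 6
(3) = 3*n^2 - 16*n - 2
(4) = -9*t^2 + 6*t - 2
(5) = -8*x - 36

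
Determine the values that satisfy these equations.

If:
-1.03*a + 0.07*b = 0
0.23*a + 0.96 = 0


Then:
a = -4.17
b = -61.42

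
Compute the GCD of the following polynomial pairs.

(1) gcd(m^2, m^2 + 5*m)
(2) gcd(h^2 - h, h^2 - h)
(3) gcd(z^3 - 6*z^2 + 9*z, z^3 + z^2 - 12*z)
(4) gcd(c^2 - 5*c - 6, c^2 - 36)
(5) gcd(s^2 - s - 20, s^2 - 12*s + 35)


(1) = gcd(m^2, m*(m + 5)) = m
(2) = h^2 - h
(3) = z^2 - 3*z
(4) = c - 6
(5) = gcd((s - 5)*(s + 4), (s - 7)*(s - 5)) = s - 5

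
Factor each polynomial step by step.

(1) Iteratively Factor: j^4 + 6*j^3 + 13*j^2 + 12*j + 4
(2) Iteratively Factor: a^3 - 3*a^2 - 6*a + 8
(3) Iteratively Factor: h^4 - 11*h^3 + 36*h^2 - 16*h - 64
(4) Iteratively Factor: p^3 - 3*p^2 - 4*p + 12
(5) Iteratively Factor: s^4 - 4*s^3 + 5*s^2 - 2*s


(1) = (j + 1)*(j^3 + 5*j^2 + 8*j + 4) = (j + 1)*(j + 2)*(j^2 + 3*j + 2) = (j + 1)^2*(j + 2)*(j + 2)
(2) = (a - 4)*(a^2 + a - 2) = (a - 4)*(a - 1)*(a + 2)
(3) = (h - 4)*(h^3 - 7*h^2 + 8*h + 16) = (h - 4)^2*(h^2 - 3*h - 4) = (h - 4)^2*(h + 1)*(h - 4)
(4) = (p + 2)*(p^2 - 5*p + 6) = (p - 3)*(p + 2)*(p - 2)
(5) = (s - 2)*(s^3 - 2*s^2 + s) = (s - 2)*(s - 1)*(s^2 - s) = s*(s - 2)*(s - 1)*(s - 1)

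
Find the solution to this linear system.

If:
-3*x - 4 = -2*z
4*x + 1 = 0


Then:
x = -1/4
z = 13/8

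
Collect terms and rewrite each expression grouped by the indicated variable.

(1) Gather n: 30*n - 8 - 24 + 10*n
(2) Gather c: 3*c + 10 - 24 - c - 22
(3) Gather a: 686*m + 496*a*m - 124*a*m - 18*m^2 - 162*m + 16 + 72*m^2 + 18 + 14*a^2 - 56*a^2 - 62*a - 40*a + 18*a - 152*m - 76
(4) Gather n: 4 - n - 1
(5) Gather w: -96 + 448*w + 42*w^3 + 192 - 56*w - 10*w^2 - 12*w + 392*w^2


(1) = 40*n - 32
(2) = 2*c - 36
(3) = -42*a^2 + a*(372*m - 84) + 54*m^2 + 372*m - 42
(4) = 3 - n
(5) = 42*w^3 + 382*w^2 + 380*w + 96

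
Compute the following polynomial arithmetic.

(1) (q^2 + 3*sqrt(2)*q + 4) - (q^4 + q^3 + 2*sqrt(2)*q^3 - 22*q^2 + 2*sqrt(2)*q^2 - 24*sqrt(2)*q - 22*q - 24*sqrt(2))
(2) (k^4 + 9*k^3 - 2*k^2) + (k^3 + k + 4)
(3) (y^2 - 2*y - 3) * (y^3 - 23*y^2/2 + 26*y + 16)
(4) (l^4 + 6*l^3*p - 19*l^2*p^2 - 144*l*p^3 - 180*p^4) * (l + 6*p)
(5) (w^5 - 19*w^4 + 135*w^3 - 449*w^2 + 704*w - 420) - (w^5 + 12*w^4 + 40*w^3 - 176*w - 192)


(1) = -q^4 - 2*sqrt(2)*q^3 - q^3 - 2*sqrt(2)*q^2 + 23*q^2 + 22*q + 27*sqrt(2)*q + 4 + 24*sqrt(2)
(2) = k^4 + 10*k^3 - 2*k^2 + k + 4
(3) = y^5 - 27*y^4/2 + 46*y^3 - 3*y^2/2 - 110*y - 48
(4) = l^5 + 12*l^4*p + 17*l^3*p^2 - 258*l^2*p^3 - 1044*l*p^4 - 1080*p^5
(5) = -31*w^4 + 95*w^3 - 449*w^2 + 880*w - 228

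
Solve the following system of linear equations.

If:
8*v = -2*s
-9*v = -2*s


Then:
s = 0
v = 0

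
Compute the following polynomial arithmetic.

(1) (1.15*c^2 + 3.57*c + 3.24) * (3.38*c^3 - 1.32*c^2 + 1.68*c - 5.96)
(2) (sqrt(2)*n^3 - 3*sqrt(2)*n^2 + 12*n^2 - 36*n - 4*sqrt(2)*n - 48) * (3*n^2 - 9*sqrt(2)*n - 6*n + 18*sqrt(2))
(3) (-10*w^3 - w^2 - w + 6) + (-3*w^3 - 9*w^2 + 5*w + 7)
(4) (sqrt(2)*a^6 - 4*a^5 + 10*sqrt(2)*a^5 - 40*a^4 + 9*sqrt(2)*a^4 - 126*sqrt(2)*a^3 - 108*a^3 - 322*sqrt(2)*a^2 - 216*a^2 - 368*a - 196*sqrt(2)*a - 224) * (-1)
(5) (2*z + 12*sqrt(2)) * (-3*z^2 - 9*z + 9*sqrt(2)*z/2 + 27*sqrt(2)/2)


(1) = 3.887*c^5 + 10.5486*c^4 + 8.1708*c^3 - 5.1332*c^2 - 15.834*c - 19.3104
(2) = 3*sqrt(2)*n^5 - 15*sqrt(2)*n^4 + 18*n^4 - 102*sqrt(2)*n^3 - 90*n^3 + 36*n^2 + 564*sqrt(2)*n^2 - 216*sqrt(2)*n + 144*n - 864*sqrt(2)
(3) = -13*w^3 - 10*w^2 + 4*w + 13
(4) = -sqrt(2)*a^6 - 10*sqrt(2)*a^5 + 4*a^5 - 9*sqrt(2)*a^4 + 40*a^4 + 108*a^3 + 126*sqrt(2)*a^3 + 216*a^2 + 322*sqrt(2)*a^2 + 196*sqrt(2)*a + 368*a + 224
(5) = -6*z^3 - 27*sqrt(2)*z^2 - 18*z^2 - 81*sqrt(2)*z + 108*z + 324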